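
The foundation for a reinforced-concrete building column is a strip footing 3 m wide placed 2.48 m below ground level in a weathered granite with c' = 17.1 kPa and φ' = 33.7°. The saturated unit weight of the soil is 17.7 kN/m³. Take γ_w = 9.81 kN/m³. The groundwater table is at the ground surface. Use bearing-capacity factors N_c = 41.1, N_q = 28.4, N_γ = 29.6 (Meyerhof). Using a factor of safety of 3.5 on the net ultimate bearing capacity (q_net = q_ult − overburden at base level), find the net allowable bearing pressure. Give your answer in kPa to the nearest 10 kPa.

Water table at ground surface, so effective unit weight γ' = 17.7 − 9.81 = 7.89 kN/m³ is used throughout; overburden q = 7.89 × 2.48 = 19.567 kPa; the same γ' applies in the ½γBN_γ term.
Cohesion term c·N_c = 17.1 × 41.1 = 702.81 kPa; surcharge term q·N_q = 19.567 × 28.4 = 555.71 kPa; self-weight term 0.5·γ·B·N_γ = 0.5 × 7.89 × 3 × 29.6 = 350.32 kPa.
q_ult = 702.81 + 555.71 + 350.32 = 1608.8 kPa.
q_net = 1608.8 − 19.567 = 1589.3 kPa.
q_all(net) = 1589.3 / 3.5 = 454.08 kPa.

q_all(net) ≈ 450 kPa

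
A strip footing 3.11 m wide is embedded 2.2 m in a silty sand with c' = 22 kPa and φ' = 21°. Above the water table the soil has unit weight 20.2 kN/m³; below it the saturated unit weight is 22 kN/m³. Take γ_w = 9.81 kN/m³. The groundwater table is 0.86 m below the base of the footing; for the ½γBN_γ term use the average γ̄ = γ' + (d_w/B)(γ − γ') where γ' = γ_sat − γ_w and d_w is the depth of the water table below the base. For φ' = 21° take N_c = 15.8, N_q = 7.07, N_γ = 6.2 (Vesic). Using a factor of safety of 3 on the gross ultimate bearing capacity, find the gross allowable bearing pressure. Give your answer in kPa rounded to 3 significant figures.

q_all ≈ 267 kPa

Effective surcharge at the founding depth q = γ·D_f = 20.2 × 2.2 = 44.44 kPa.
With d_w = 0.86 m < B, γ̄ = 12.19 + (0.86/3.11) × (20.2 − 12.19) = 14.405 kN/m³.
q_ult = c·N_c + q·N_q + 0.5·γ·B·N_γ
     = 22 × 15.8 + 44.44 × 7.07 + 0.5 × 14.405 × 3.11 × 6.2
     = 347.6 + 314.19 + 138.88 = 800.67 kPa.
q_all = 800.67 / 3 = 266.89 kPa.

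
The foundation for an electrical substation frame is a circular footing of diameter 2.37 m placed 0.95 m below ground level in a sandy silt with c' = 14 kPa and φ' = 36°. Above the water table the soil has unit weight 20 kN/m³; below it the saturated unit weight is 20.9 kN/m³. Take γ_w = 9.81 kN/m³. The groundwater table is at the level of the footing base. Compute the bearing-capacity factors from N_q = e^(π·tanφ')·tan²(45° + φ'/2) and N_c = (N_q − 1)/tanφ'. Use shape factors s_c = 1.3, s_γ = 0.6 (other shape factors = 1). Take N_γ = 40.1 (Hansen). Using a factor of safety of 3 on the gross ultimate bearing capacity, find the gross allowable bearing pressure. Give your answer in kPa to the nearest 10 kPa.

q_all ≈ 650 kPa

N_q = e^(π·tan36°)·tan²(63°) = 37.75; N_c = (N_q − 1)/tanφ' = 50.59.
Overburden at base level: q = 20 × 0.95 = 19 kPa.
Below the base the soil is submerged, so the ½γBN_γ term uses γ' = 20.9 − 9.81 = 11.09 kN/m³.
Cohesion term c·N_c·s_c = 14 × 50.585 × 1.3 = 920.66 kPa; surcharge term q·N_q = 19 × 37.752 = 717.3 kPa; self-weight term 0.5·γ·B·N_γ·s_γ = 0.5 × 11.09 × 2.37 × 40.1 × 0.6 = 316.19 kPa.
q_ult = 920.66 + 717.3 + 316.19 = 1954.1 kPa.
q_all = 1954.1 / 3 = 651.38 kPa.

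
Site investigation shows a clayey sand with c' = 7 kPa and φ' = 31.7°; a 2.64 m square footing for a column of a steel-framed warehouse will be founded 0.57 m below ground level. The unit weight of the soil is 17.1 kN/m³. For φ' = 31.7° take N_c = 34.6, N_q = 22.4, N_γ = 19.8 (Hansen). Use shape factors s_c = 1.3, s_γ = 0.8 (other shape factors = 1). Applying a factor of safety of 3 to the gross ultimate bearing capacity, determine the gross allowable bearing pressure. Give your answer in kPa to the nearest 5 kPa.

q_all ≈ 295 kPa

Effective surcharge at the founding depth q = γ·D_f = 17.1 × 0.57 = 9.747 kPa.
q_ult = c·N_c·s_c + q·N_q + 0.5·γ·B·N_γ·s_γ
     = 7 × 34.6 × 1.3 + 9.747 × 22.4 + 0.5 × 17.1 × 2.64 × 19.8 × 0.8
     = 314.86 + 218.33 + 357.54 = 890.73 kPa.
q_all = q_ult / FS = 890.73 / 3 = 296.91 kPa.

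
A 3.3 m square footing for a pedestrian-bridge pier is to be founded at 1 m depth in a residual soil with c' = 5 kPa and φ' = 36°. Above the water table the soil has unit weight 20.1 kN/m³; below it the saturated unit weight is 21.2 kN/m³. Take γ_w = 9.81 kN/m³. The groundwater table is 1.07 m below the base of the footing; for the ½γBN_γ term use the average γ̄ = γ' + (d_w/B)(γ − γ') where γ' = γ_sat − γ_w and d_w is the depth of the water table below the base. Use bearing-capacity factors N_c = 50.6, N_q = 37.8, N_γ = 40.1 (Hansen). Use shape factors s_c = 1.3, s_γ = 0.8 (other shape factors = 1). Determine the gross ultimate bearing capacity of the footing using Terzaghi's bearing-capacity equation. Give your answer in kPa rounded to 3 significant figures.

q = γ·D_f = 20.1 × 1 = 20.1 kPa.
γ' = 11.39 kN/m³; averaging over the depth B below the base, γ̄ = γ' + (d_w/B)(γ − γ') = 14.214 kN/m³.
c·N_c·s_c = 5 × 50.6 × 1.3 = 328.9 kPa
q·N_q = 20.1 × 37.8 = 759.78 kPa
0.5·γ·B·N_γ·s_γ = 0.5 × 14.214 × 3.3 × 40.1 × 0.8 = 752.38 kPa
q_ult = 328.9 + 759.78 + 752.38 = 1841.1 kPa.

q_ult ≈ 1840 kPa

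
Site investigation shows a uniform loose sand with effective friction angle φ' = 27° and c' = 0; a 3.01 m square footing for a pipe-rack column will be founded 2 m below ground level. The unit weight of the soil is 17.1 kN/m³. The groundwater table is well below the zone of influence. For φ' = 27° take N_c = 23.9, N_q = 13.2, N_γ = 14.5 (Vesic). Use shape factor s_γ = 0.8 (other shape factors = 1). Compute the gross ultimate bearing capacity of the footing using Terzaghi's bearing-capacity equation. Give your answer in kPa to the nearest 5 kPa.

q = γ·D_f = 17.1 × 2 = 34.2 kPa.
q·N_q = 34.2 × 13.2 = 451.44 kPa
0.5·γ·B·N_γ·s_γ = 0.5 × 17.1 × 3.01 × 14.5 × 0.8 = 298.53 kPa
q_ult = 451.44 + 298.53 = 749.97 kPa.

q_ult ≈ 750 kPa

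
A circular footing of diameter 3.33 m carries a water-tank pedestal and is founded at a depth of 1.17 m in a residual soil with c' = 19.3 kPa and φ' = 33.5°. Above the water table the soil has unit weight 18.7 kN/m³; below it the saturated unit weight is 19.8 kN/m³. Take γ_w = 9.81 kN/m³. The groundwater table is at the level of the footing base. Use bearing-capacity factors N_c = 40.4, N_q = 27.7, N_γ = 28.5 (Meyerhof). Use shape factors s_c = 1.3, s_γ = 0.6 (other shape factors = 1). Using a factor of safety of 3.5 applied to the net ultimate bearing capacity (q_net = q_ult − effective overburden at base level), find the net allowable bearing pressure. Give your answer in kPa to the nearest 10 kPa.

q_all(net) ≈ 540 kPa

q = γ·D_f = 18.7 × 1.17 = 21.879 kPa.
For the ½γBN_γ term take γ' = 19.8 − 9.81 = 9.99 kN/m³ (soil below base is submerged).
c·N_c·s_c = 19.3 × 40.4 × 1.3 = 1013.6 kPa
q·N_q = 21.879 × 27.7 = 606.05 kPa
0.5·γ·B·N_γ·s_γ = 0.5 × 9.99 × 3.33 × 28.5 × 0.6 = 284.43 kPa
q_ult = 1013.6 + 606.05 + 284.43 = 1904.1 kPa.
Net ultimate: q_net = 1904.1 − 21.879 = 1882.2 kPa.
q_all(net) = 1882.2 / 3.5 = 537.78 kPa.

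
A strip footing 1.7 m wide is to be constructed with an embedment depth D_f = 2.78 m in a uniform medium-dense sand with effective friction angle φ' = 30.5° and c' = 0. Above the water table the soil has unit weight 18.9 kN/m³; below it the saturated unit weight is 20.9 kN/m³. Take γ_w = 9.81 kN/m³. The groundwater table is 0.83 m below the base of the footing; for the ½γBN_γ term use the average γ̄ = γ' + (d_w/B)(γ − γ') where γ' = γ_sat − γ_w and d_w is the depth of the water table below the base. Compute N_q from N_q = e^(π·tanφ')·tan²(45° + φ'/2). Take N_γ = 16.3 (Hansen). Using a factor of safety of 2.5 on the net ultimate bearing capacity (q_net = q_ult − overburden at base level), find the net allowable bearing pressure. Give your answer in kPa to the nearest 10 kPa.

q_all(net) ≈ 470 kPa

N_q = e^(π·tan30.5°)·tan²(60.25°) = 19.48.
Overburden at base level: q = 18.9 × 2.78 = 52.542 kPa.
The water table is 0.83 m below the base (< B = 1.7 m), so the ½γBN_γ term uses γ̄ = γ' + (d_w/B)(γ − γ') = 11.09 + (0.83/1.7)(18.9 − 11.09) = 14.903 kN/m³.
Surcharge term q·N_q = 52.542 × 19.479 = 1023.5 kPa; self-weight term 0.5·γ·B·N_γ = 0.5 × 14.903 × 1.7 × 16.3 = 206.48 kPa.
q_ult = 1023.5 + 206.48 = 1230 kPa.
q_net = 1230 − 52.542 = 1177.4 kPa.
q_all(net) = 1177.4 / 2.5 = 470.97 kPa.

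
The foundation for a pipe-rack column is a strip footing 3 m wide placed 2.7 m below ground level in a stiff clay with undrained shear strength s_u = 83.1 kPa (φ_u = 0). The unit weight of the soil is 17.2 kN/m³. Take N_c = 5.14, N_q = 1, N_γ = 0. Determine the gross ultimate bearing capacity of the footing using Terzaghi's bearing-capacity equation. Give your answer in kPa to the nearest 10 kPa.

q_ult ≈ 470 kPa

Overburden at base level: q = 17.2 × 2.7 = 46.44 kPa.
Cohesion term c·N_c = 83.1 × 5.14 = 427.13 kPa; surcharge term q·N_q = 46.44 × 1 = 46.44 kPa.
q_ult = 427.13 + 46.44 = 473.57 kPa.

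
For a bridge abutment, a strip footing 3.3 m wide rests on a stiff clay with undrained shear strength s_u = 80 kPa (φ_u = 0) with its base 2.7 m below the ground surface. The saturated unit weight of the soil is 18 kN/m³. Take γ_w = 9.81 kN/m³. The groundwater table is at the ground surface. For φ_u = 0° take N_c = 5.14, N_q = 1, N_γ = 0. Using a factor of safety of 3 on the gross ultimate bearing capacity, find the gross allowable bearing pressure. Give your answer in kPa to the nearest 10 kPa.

With the water table at the surface the whole profile is submerged: γ' = 18 − 9.81 = 8.19 kN/m³, so q = γ'·D_f = 22.113 kPa.
q_ult = c·N_c + q·N_q
     = 80 × 5.14 + 22.113 × 1
     = 411.2 + 22.113 = 433.31 kPa.
q_all = 433.31 / 3 = 144.44 kPa.

q_all ≈ 140 kPa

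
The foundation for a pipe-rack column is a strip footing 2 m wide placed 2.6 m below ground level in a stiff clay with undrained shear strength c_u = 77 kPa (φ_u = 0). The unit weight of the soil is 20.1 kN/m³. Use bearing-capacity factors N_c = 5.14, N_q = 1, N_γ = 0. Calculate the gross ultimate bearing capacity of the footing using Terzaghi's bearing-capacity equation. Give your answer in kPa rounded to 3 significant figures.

Effective surcharge at the founding depth q = γ·D_f = 20.1 × 2.6 = 52.26 kPa.
q_ult = c·N_c + q·N_q
     = 77 × 5.14 + 52.26 × 1
     = 395.78 + 52.26 = 448.04 kPa.

q_ult ≈ 448 kPa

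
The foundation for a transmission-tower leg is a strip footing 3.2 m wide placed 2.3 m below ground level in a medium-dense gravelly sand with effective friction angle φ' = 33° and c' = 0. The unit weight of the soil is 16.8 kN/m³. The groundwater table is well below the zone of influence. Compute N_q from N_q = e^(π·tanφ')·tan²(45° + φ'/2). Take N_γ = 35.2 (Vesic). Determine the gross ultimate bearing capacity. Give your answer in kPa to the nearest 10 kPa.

q_ult ≈ 1950 kPa

tan33° = 0.6494, so N_q = e^(π×0.6494)·tan²(61.5°) = 7.692 × 3.392 = 26.09.
Overburden at base level: q = 16.8 × 2.3 = 38.64 kPa.
Surcharge term q·N_q = 38.64 × 26.092 = 1008.2 kPa; self-weight term 0.5·γ·B·N_γ = 0.5 × 16.8 × 3.2 × 35.2 = 946.18 kPa.
q_ult = 1008.2 + 946.18 = 1954.4 kPa.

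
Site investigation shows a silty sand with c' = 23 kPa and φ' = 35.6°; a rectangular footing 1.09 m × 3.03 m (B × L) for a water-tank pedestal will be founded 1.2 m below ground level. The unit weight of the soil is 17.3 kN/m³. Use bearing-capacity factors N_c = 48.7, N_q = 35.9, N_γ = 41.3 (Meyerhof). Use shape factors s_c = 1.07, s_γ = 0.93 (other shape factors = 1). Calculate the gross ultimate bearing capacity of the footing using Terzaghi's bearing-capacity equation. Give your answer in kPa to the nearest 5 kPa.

Effective surcharge at the founding depth q = γ·D_f = 17.3 × 1.2 = 20.76 kPa.
q_ult = c·N_c·s_c + q·N_q + 0.5·γ·B·N_γ·s_γ
     = 23 × 48.7 × 1.07 + 20.76 × 35.9 + 0.5 × 17.3 × 1.09 × 41.3 × 0.93
     = 1198.5 + 745.28 + 362.14 = 2305.9 kPa.

q_ult ≈ 2305 kPa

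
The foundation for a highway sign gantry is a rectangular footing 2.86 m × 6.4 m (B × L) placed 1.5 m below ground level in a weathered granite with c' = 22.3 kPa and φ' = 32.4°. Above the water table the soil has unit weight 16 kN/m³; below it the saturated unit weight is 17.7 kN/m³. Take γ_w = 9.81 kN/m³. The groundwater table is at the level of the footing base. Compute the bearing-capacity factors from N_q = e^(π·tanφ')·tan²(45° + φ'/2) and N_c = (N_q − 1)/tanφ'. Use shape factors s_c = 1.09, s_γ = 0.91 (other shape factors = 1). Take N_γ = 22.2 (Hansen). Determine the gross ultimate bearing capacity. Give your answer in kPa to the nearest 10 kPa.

tan32.4° = 0.6346, so N_q = e^(π×0.6346)·tan²(61.2°) = 7.343 × 3.309 = 24.3.
N_c = (24.3 − 1)/tan32.4° = 36.71.
Effective surcharge at the founding depth q = γ·D_f = 16 × 1.5 = 24 kPa.
The water table coincides with the base, so in the self-weight term γ → γ' = 7.89 kN/m³.
q_ult = c·N_c·s_c + q·N_q + 0.5·γ·B·N_γ·s_γ
     = 22.3 × 36.707 × 1.09 + 24 × 24.295 + 0.5 × 7.89 × 2.86 × 22.2 × 0.91
     = 892.25 + 583.09 + 227.93 = 1703.3 kPa.

q_ult ≈ 1700 kPa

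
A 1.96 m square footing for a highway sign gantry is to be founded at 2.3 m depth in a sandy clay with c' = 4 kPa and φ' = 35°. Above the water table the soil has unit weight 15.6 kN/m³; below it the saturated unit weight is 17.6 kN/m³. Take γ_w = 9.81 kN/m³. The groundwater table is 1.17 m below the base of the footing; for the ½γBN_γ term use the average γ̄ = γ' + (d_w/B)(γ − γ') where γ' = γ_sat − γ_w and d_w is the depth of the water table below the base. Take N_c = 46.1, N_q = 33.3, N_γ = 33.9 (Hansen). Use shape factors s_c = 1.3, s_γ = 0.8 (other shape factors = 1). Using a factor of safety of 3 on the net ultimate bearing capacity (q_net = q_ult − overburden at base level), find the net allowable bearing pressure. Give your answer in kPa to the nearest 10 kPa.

q = γ·D_f = 15.6 × 2.3 = 35.88 kPa.
γ' = 7.79 kN/m³; averaging over the depth B below the base, γ̄ = γ' + (d_w/B)(γ − γ') = 12.452 kN/m³.
c·N_c·s_c = 4 × 46.1 × 1.3 = 239.72 kPa
q·N_q = 35.88 × 33.3 = 1194.8 kPa
0.5·γ·B·N_γ·s_γ = 0.5 × 12.452 × 1.96 × 33.9 × 0.8 = 330.95 kPa
q_ult = 239.72 + 1194.8 + 330.95 = 1765.5 kPa.
q_net = 1765.5 − 35.88 = 1729.6 kPa.
q_all(net) = 1729.6 / 3 = 576.53 kPa.

q_all(net) ≈ 580 kPa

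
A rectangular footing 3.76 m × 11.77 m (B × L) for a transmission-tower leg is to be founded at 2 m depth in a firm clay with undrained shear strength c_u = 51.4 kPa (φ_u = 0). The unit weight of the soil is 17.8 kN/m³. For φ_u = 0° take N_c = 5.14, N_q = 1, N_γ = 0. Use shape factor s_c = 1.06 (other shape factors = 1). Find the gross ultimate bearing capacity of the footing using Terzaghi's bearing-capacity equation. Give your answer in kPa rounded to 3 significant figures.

q_ult ≈ 316 kPa

Overburden at base level: q = 17.8 × 2 = 35.6 kPa.
Cohesion term c·N_c·s_c = 51.4 × 5.14 × 1.06 = 280.05 kPa; surcharge term q·N_q = 35.6 × 1 = 35.6 kPa.
q_ult = 280.05 + 35.6 = 315.65 kPa.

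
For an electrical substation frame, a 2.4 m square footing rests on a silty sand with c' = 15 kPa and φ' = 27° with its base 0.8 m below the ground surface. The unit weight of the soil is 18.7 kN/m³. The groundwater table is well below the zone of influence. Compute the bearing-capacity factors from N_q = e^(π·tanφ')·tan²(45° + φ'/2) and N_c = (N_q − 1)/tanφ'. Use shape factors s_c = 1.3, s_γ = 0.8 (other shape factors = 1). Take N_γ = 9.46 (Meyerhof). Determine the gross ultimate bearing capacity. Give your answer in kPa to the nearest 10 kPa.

q_ult ≈ 830 kPa

tan27° = 0.5095, so N_q = e^(π×0.5095)·tan²(58.5°) = 4.957 × 2.663 = 13.2.
N_c = (13.2 − 1)/tan27° = 23.94.
q = γ·D_f = 18.7 × 0.8 = 14.96 kPa.
c·N_c·s_c = 15 × 23.942 × 1.3 = 466.87 kPa
q·N_q = 14.96 × 13.199 = 197.46 kPa
0.5·γ·B·N_γ·s_γ = 0.5 × 18.7 × 2.4 × 9.46 × 0.8 = 169.83 kPa
q_ult = 466.87 + 197.46 + 169.83 = 834.16 kPa.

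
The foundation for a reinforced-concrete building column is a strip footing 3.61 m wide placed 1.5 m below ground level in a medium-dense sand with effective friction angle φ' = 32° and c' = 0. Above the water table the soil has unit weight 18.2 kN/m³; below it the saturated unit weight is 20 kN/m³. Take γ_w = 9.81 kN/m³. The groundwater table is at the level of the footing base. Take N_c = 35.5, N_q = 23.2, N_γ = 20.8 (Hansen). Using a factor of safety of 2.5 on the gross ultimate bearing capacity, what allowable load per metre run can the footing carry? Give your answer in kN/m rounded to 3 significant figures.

Effective surcharge at the founding depth q = γ·D_f = 18.2 × 1.5 = 27.3 kPa.
The water table coincides with the base, so in the self-weight term γ → γ' = 10.19 kN/m³.
q_ult = q·N_q + 0.5·γ·B·N_γ
     = 27.3 × 23.2 + 0.5 × 10.19 × 3.61 × 20.8
     = 633.36 + 382.57 = 1015.9 kPa.
Gross allowable pressure q_all = 1015.9 / 2.5 = 406.37 kPa.
Allowable wall load = q_all × B = 406.37 × 3.61 = 1467 kN per metre run.

≈ 1470 kN/m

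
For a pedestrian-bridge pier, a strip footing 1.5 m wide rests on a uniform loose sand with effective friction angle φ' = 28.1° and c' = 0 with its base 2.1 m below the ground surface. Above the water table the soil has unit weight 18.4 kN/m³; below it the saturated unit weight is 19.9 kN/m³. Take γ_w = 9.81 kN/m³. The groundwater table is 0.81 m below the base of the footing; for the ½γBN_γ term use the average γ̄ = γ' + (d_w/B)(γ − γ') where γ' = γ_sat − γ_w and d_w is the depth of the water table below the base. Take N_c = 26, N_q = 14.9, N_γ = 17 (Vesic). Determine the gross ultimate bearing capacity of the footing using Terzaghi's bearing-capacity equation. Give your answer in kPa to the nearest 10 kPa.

Effective surcharge at the founding depth q = γ·D_f = 18.4 × 2.1 = 38.64 kPa.
With d_w = 0.81 m < B, γ̄ = 10.09 + (0.81/1.5) × (18.4 − 10.09) = 14.577 kN/m³.
q_ult = q·N_q + 0.5·γ·B·N_γ
     = 38.64 × 14.9 + 0.5 × 14.577 × 1.5 × 17
     = 575.74 + 185.86 = 761.6 kPa.

q_ult ≈ 760 kPa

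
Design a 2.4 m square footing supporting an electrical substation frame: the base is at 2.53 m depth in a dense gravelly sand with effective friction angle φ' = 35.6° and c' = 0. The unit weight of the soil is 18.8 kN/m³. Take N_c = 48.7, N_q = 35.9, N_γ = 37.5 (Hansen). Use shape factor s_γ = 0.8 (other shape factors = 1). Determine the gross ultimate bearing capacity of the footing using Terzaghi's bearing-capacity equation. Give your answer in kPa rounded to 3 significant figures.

Overburden at base level: q = 18.8 × 2.53 = 47.564 kPa.
Surcharge term q·N_q = 47.564 × 35.9 = 1707.5 kPa; self-weight term 0.5·γ·B·N_γ·s_γ = 0.5 × 18.8 × 2.4 × 37.5 × 0.8 = 676.8 kPa.
q_ult = 1707.5 + 676.8 = 2384.3 kPa.

q_ult ≈ 2380 kPa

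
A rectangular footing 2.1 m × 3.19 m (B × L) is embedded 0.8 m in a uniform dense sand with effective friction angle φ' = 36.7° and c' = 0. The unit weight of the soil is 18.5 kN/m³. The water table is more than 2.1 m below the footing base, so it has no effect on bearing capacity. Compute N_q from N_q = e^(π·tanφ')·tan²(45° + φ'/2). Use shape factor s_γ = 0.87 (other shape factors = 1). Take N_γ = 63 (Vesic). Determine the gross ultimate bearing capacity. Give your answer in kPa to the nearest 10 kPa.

tan36.7° = 0.7454, so N_q = e^(π×0.7454)·tan²(63.35°) = 10.399 × 3.97 = 41.29.
q = γ·D_f = 18.5 × 0.8 = 14.8 kPa.
q·N_q = 14.8 × 41.288 = 611.06 kPa
0.5·γ·B·N_γ·s_γ = 0.5 × 18.5 × 2.1 × 63 × 0.87 = 1064.7 kPa
q_ult = 611.06 + 1064.7 = 1675.7 kPa.

q_ult ≈ 1680 kPa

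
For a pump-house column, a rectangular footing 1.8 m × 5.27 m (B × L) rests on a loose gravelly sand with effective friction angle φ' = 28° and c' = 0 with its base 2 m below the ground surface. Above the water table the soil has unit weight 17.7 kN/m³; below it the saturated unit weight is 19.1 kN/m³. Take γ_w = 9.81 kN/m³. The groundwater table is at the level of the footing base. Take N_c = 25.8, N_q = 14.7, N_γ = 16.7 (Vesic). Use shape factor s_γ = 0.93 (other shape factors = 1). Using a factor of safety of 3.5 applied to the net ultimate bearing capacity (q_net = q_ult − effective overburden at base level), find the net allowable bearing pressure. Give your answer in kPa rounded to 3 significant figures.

Overburden at base level: q = 17.7 × 2 = 35.4 kPa.
Below the base the soil is submerged, so the ½γBN_γ term uses γ' = 19.1 − 9.81 = 9.29 kN/m³.
Surcharge term q·N_q = 35.4 × 14.7 = 520.38 kPa; self-weight term 0.5·γ·B·N_γ·s_γ = 0.5 × 9.29 × 1.8 × 16.7 × 0.93 = 129.85 kPa.
q_ult = 520.38 + 129.85 = 650.23 kPa.
Net ultimate: q_net = 650.23 − 35.4 = 614.83 kPa.
q_all(net) = 614.83 / 3.5 = 175.67 kPa.

q_all(net) ≈ 176 kPa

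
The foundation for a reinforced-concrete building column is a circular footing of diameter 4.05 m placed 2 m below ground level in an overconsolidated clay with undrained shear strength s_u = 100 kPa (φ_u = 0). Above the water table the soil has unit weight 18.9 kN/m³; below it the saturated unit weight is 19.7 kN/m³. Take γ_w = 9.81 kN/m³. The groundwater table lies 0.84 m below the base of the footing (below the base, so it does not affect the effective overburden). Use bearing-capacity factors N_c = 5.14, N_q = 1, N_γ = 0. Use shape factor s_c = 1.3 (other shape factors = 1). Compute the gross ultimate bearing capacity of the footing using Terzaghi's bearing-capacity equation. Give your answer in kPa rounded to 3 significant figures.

q = γ·D_f = 18.9 × 2 = 37.8 kPa.
c·N_c·s_c = 100 × 5.14 × 1.3 = 668.2 kPa
q·N_q = 37.8 × 1 = 37.8 kPa
q_ult = 668.2 + 37.8 = 706 kPa.

q_ult ≈ 706 kPa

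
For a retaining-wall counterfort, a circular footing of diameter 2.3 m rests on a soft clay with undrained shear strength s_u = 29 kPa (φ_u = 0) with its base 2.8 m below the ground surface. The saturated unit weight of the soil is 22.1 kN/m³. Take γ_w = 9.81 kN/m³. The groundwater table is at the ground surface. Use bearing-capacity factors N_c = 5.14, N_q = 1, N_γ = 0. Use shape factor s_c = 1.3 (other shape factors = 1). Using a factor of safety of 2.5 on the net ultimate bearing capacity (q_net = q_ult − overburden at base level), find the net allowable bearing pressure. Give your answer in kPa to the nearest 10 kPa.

q_all(net) ≈ 80 kPa

γ' = 22.1 − 9.81 = 12.29 kN/m³ (submerged throughout). q = 12.29 × 2.8 = 34.412 kPa.
c·N_c·s_c = 29 × 5.14 × 1.3 = 193.78 kPa
q·N_q = 34.412 × 1 = 34.412 kPa
q_ult = 193.78 + 34.412 = 228.19 kPa.
q_net = 228.19 − 34.412 = 193.78 kPa.
q_all(net) = 193.78 / 2.5 = 77.511 kPa.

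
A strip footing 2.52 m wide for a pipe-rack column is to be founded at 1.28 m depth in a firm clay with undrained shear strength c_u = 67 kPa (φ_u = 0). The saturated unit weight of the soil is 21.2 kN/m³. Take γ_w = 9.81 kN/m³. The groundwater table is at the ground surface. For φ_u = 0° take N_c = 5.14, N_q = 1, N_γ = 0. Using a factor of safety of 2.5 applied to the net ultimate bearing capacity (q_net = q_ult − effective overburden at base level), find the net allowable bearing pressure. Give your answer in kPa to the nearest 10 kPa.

With the water table at the surface the whole profile is submerged: γ' = 21.2 − 9.81 = 11.39 kN/m³, so q = γ'·D_f = 14.579 kPa.
q_ult = c·N_c + q·N_q
     = 67 × 5.14 + 14.579 × 1
     = 344.38 + 14.579 = 358.96 kPa.
Net ultimate: q_net = 358.96 − 14.579 = 344.38 kPa.
q_all(net) = 344.38 / 2.5 = 137.75 kPa.

q_all(net) ≈ 140 kPa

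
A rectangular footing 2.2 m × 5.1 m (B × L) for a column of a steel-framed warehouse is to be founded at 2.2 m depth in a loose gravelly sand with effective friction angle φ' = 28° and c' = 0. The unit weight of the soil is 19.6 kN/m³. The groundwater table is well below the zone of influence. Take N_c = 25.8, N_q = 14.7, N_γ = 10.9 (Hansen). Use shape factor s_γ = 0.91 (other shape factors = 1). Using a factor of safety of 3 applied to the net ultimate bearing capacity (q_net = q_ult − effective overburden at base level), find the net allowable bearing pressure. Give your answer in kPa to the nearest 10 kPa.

q_all(net) ≈ 270 kPa

Effective surcharge at the founding depth q = γ·D_f = 19.6 × 2.2 = 43.12 kPa.
q_ult = q·N_q + 0.5·γ·B·N_γ·s_γ
     = 43.12 × 14.7 + 0.5 × 19.6 × 2.2 × 10.9 × 0.91
     = 633.86 + 213.85 = 847.72 kPa.
Net ultimate: q_net = 847.72 − 43.12 = 804.6 kPa.
q_all(net) = 804.6 / 3 = 268.2 kPa.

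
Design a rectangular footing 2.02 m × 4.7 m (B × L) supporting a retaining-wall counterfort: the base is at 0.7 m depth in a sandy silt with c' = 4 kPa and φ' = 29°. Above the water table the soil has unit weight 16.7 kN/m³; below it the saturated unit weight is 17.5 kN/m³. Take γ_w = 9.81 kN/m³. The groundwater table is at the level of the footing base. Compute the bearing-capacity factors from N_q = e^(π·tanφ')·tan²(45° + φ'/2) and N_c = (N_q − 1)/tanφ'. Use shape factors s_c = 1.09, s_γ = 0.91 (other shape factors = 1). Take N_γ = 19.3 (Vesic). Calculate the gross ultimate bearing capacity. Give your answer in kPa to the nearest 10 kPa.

q_ult ≈ 450 kPa

tan29° = 0.5543, so N_q = e^(π×0.5543)·tan²(59.5°) = 5.705 × 2.882 = 16.44.
N_c = (16.44 − 1)/tan29° = 27.86.
Overburden at base level: q = 16.7 × 0.7 = 11.69 kPa.
Below the base the soil is submerged, so the ½γBN_γ term uses γ' = 17.5 − 9.81 = 7.69 kN/m³.
Cohesion term c·N_c·s_c = 4 × 27.86 × 1.09 = 121.47 kPa; surcharge term q·N_q = 11.69 × 16.443 = 192.22 kPa; self-weight term 0.5·γ·B·N_γ·s_γ = 0.5 × 7.69 × 2.02 × 19.3 × 0.91 = 136.41 kPa.
q_ult = 121.47 + 192.22 + 136.41 = 450.1 kPa.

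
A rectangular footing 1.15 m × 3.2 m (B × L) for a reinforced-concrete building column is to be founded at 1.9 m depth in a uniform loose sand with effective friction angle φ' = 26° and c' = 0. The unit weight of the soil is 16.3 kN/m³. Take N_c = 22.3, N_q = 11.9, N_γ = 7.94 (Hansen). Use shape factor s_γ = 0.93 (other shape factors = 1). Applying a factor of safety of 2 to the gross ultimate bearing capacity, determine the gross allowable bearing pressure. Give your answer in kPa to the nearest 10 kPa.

Overburden at base level: q = 16.3 × 1.9 = 30.97 kPa.
Surcharge term q·N_q = 30.97 × 11.9 = 368.54 kPa; self-weight term 0.5·γ·B·N_γ·s_γ = 0.5 × 16.3 × 1.15 × 7.94 × 0.93 = 69.208 kPa.
q_ult = 368.54 + 69.208 = 437.75 kPa.
q_all = q_ult / FS = 437.75 / 2 = 218.88 kPa.

q_all ≈ 220 kPa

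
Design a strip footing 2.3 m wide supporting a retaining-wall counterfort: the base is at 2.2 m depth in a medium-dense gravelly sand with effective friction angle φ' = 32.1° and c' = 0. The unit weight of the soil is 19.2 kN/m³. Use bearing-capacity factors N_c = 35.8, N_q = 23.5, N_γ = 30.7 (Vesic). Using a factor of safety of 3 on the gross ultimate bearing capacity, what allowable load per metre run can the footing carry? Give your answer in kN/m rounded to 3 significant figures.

Overburden at base level: q = 19.2 × 2.2 = 42.24 kPa.
Surcharge term q·N_q = 42.24 × 23.5 = 992.64 kPa; self-weight term 0.5·γ·B·N_γ = 0.5 × 19.2 × 2.3 × 30.7 = 677.86 kPa.
q_ult = 992.64 + 677.86 = 1670.5 kPa.
Gross allowable pressure q_all = 1670.5 / 3 = 556.83 kPa.
Allowable wall load = q_all × B = 556.83 × 2.3 = 1280.7 kN per metre run.

≈ 1280 kN/m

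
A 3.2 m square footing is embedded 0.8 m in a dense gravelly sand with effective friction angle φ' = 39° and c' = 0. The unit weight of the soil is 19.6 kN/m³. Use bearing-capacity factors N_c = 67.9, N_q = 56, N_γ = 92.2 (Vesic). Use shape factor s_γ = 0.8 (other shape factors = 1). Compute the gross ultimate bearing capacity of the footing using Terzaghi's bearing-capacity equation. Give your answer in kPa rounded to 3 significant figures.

Overburden at base level: q = 19.6 × 0.8 = 15.68 kPa.
Surcharge term q·N_q = 15.68 × 56 = 878.08 kPa; self-weight term 0.5·γ·B·N_γ·s_γ = 0.5 × 19.6 × 3.2 × 92.2 × 0.8 = 2313.1 kPa.
q_ult = 878.08 + 2313.1 = 3191.2 kPa.

q_ult ≈ 3190 kPa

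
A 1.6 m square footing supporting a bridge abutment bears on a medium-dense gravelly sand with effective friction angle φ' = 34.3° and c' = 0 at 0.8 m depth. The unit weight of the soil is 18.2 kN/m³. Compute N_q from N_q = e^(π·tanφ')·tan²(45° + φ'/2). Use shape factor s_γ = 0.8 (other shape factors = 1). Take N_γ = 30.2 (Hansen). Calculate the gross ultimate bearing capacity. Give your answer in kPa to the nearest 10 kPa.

q_ult ≈ 800 kPa

tan34.3° = 0.6822, so N_q = e^(π×0.6822)·tan²(62.15°) = 8.525 × 3.582 = 30.54.
q = γ·D_f = 18.2 × 0.8 = 14.56 kPa.
q·N_q = 14.56 × 30.539 = 444.65 kPa
0.5·γ·B·N_γ·s_γ = 0.5 × 18.2 × 1.6 × 30.2 × 0.8 = 351.77 kPa
q_ult = 444.65 + 351.77 = 796.42 kPa.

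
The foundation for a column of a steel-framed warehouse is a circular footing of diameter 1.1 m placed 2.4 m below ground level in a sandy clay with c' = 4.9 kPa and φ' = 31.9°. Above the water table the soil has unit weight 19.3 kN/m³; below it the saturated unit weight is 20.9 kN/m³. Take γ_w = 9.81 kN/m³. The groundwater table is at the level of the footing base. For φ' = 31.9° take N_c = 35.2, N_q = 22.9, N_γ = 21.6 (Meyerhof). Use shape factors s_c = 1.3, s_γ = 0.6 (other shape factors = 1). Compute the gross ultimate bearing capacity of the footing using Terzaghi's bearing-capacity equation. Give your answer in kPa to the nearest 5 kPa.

q = γ·D_f = 19.3 × 2.4 = 46.32 kPa.
For the ½γBN_γ term take γ' = 20.9 − 9.81 = 11.09 kN/m³ (soil below base is submerged).
c·N_c·s_c = 4.9 × 35.2 × 1.3 = 224.22 kPa
q·N_q = 46.32 × 22.9 = 1060.7 kPa
0.5·γ·B·N_γ·s_γ = 0.5 × 11.09 × 1.1 × 21.6 × 0.6 = 79.05 kPa
q_ult = 224.22 + 1060.7 + 79.05 = 1364 kPa.

q_ult ≈ 1365 kPa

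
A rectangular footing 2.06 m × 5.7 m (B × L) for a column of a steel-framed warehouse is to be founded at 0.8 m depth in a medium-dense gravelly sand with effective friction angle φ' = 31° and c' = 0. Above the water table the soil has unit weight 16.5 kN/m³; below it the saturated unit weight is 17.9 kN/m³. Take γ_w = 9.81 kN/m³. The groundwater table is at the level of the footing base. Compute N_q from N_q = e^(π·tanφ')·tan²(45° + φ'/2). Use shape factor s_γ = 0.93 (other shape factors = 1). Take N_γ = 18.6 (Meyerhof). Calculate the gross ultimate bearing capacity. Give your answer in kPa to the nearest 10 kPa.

q_ult ≈ 420 kPa

tan31° = 0.6009, so N_q = e^(π×0.6009)·tan²(60.5°) = 6.604 × 3.124 = 20.63.
q = γ·D_f = 16.5 × 0.8 = 13.2 kPa.
For the ½γBN_γ term take γ' = 17.9 − 9.81 = 8.09 kN/m³ (soil below base is submerged).
q·N_q = 13.2 × 20.631 = 272.33 kPa
0.5·γ·B·N_γ·s_γ = 0.5 × 8.09 × 2.06 × 18.6 × 0.93 = 144.14 kPa
q_ult = 272.33 + 144.14 = 416.47 kPa.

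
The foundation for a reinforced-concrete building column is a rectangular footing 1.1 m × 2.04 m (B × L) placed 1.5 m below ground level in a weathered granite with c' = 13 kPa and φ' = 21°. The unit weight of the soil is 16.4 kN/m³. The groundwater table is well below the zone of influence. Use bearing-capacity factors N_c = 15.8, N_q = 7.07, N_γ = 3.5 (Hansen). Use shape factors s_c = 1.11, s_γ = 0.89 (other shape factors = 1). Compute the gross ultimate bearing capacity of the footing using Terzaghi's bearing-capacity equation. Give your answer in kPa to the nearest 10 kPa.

q_ult ≈ 430 kPa

Overburden at base level: q = 16.4 × 1.5 = 24.6 kPa.
Cohesion term c·N_c·s_c = 13 × 15.8 × 1.11 = 227.99 kPa; surcharge term q·N_q = 24.6 × 7.07 = 173.92 kPa; self-weight term 0.5·γ·B·N_γ·s_γ = 0.5 × 16.4 × 1.1 × 3.5 × 0.89 = 28.097 kPa.
q_ult = 227.99 + 173.92 + 28.097 = 430.01 kPa.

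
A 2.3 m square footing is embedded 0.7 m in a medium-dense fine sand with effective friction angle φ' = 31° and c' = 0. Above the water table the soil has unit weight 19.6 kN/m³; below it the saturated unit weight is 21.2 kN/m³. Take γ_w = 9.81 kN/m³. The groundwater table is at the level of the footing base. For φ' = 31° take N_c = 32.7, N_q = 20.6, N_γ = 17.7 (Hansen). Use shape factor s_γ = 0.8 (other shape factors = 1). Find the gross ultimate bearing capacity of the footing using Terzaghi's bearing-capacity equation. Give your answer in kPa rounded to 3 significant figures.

q_ult ≈ 468 kPa

q = γ·D_f = 19.6 × 0.7 = 13.72 kPa.
For the ½γBN_γ term take γ' = 21.2 − 9.81 = 11.39 kN/m³ (soil below base is submerged).
q·N_q = 13.72 × 20.6 = 282.63 kPa
0.5·γ·B·N_γ·s_γ = 0.5 × 11.39 × 2.3 × 17.7 × 0.8 = 185.47 kPa
q_ult = 282.63 + 185.47 = 468.11 kPa.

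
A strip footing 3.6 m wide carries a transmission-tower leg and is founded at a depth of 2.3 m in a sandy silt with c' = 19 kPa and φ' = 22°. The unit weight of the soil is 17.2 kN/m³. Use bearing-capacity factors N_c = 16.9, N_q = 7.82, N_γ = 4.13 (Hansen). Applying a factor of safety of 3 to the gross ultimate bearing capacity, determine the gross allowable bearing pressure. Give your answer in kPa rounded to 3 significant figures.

q_all ≈ 253 kPa

Overburden at base level: q = 17.2 × 2.3 = 39.56 kPa.
Cohesion term c·N_c = 19 × 16.9 = 321.1 kPa; surcharge term q·N_q = 39.56 × 7.82 = 309.36 kPa; self-weight term 0.5·γ·B·N_γ = 0.5 × 17.2 × 3.6 × 4.13 = 127.86 kPa.
q_ult = 321.1 + 309.36 + 127.86 = 758.32 kPa.
q_all = q_ult / FS = 758.32 / 3 = 252.77 kPa.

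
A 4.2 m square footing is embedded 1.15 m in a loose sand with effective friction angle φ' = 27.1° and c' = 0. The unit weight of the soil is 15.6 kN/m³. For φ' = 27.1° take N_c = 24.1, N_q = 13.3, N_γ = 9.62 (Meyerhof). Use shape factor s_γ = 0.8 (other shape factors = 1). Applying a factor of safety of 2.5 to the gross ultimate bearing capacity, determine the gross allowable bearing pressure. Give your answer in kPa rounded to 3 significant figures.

q_all ≈ 196 kPa

Overburden at base level: q = 15.6 × 1.15 = 17.94 kPa.
Surcharge term q·N_q = 17.94 × 13.3 = 238.6 kPa; self-weight term 0.5·γ·B·N_γ·s_γ = 0.5 × 15.6 × 4.2 × 9.62 × 0.8 = 252.12 kPa.
q_ult = 238.6 + 252.12 = 490.72 kPa.
q_all = q_ult / FS = 490.72 / 2.5 = 196.29 kPa.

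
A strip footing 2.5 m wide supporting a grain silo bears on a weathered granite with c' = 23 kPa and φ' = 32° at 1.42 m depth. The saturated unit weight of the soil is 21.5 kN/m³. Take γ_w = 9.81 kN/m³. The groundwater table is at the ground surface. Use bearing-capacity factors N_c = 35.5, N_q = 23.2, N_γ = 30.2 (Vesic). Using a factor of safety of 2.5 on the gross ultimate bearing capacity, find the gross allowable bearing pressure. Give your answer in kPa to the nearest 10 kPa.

q_all ≈ 660 kPa

With the water table at the surface the whole profile is submerged: γ' = 21.5 − 9.81 = 11.69 kN/m³, so q = γ'·D_f = 16.6 kPa; the same γ' applies in the ½γBN_γ term.
q_ult = c·N_c + q·N_q + 0.5·γ·B·N_γ
     = 23 × 35.5 + 16.6 × 23.2 + 0.5 × 11.69 × 2.5 × 30.2
     = 816.5 + 385.12 + 441.3 = 1642.9 kPa.
q_all = 1642.9 / 2.5 = 657.17 kPa.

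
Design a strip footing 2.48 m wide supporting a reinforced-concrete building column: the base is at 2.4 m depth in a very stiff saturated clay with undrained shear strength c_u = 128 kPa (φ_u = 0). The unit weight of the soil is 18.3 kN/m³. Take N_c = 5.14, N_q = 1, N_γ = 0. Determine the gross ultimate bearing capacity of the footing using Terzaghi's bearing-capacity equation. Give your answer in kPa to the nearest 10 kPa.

q_ult ≈ 700 kPa

Effective surcharge at the founding depth q = γ·D_f = 18.3 × 2.4 = 43.92 kPa.
q_ult = c·N_c + q·N_q
     = 128 × 5.14 + 43.92 × 1
     = 657.92 + 43.92 = 701.84 kPa.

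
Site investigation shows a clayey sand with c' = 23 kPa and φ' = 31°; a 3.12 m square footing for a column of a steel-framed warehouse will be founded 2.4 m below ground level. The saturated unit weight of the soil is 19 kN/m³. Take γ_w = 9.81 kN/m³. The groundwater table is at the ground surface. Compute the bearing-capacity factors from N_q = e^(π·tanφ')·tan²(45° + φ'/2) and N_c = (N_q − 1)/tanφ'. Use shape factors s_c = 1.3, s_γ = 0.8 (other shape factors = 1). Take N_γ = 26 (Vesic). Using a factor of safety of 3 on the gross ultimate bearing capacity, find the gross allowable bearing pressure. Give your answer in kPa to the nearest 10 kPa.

q_all ≈ 580 kPa

N_q = e^(π·tan31°)·tan²(60.5°) = 20.63; N_c = (N_q − 1)/tanφ' = 32.67.
γ' = 19 − 9.81 = 9.19 kN/m³ (submerged throughout). q = 9.19 × 2.4 = 22.056 kPa; the same γ' applies in the ½γBN_γ term.
c·N_c·s_c = 23 × 32.671 × 1.3 = 976.87 kPa
q·N_q = 22.056 × 20.631 = 455.03 kPa
0.5·γ·B·N_γ·s_γ = 0.5 × 9.19 × 3.12 × 26 × 0.8 = 298.2 kPa
q_ult = 976.87 + 455.03 + 298.2 = 1730.1 kPa.
q_all = 1730.1 / 3 = 576.7 kPa.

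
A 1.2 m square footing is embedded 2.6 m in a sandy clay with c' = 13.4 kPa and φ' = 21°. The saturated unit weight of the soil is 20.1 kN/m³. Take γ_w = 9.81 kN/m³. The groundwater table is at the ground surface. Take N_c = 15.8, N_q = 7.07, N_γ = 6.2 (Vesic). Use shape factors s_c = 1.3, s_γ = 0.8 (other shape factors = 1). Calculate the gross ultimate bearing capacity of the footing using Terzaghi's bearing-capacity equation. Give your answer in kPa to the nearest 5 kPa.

Water table at ground surface, so effective unit weight γ' = 20.1 − 9.81 = 10.29 kN/m³ is used throughout; overburden q = 10.29 × 2.6 = 26.754 kPa; the same γ' applies in the ½γBN_γ term.
Cohesion term c·N_c·s_c = 13.4 × 15.8 × 1.3 = 275.24 kPa; surcharge term q·N_q = 26.754 × 7.07 = 189.15 kPa; self-weight term 0.5·γ·B·N_γ·s_γ = 0.5 × 10.29 × 1.2 × 6.2 × 0.8 = 30.623 kPa.
q_ult = 275.24 + 189.15 + 30.623 = 495.01 kPa.

q_ult ≈ 495 kPa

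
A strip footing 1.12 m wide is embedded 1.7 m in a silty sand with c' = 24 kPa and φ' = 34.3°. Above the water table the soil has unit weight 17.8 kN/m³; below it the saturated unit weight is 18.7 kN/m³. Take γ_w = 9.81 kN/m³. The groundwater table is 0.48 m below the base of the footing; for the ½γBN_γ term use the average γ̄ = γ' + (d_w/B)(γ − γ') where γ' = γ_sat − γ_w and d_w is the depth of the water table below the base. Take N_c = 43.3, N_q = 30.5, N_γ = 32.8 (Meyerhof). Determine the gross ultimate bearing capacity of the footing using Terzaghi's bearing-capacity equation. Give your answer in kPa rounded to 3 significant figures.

Effective surcharge at the founding depth q = γ·D_f = 17.8 × 1.7 = 30.26 kPa.
With d_w = 0.48 m < B, γ̄ = 8.89 + (0.48/1.12) × (17.8 − 8.89) = 12.709 kN/m³.
q_ult = c·N_c + q·N_q + 0.5·γ·B·N_γ
     = 24 × 43.3 + 30.26 × 30.5 + 0.5 × 12.709 × 1.12 × 32.8
     = 1039.2 + 922.93 + 233.43 = 2195.6 kPa.

q_ult ≈ 2200 kPa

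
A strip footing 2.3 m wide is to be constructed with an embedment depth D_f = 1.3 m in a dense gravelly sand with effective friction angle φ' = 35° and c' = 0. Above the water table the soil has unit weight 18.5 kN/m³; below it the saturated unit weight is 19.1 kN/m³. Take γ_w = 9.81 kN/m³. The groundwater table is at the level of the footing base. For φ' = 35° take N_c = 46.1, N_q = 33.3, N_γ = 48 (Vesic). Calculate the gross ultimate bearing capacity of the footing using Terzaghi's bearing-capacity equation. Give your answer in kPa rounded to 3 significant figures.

q_ult ≈ 1310 kPa

Overburden at base level: q = 18.5 × 1.3 = 24.05 kPa.
Below the base the soil is submerged, so the ½γBN_γ term uses γ' = 19.1 − 9.81 = 9.29 kN/m³.
Surcharge term q·N_q = 24.05 × 33.3 = 800.87 kPa; self-weight term 0.5·γ·B·N_γ = 0.5 × 9.29 × 2.3 × 48 = 512.81 kPa.
q_ult = 800.87 + 512.81 = 1313.7 kPa.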